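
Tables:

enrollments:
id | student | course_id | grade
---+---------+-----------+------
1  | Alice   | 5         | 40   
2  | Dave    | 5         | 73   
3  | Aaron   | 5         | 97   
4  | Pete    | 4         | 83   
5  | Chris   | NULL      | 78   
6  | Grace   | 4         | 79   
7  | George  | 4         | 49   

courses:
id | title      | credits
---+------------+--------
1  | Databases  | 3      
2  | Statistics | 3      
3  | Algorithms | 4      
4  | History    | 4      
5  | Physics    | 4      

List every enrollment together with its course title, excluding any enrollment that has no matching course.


INNER JOIN keeps only enrollments rows whose course_id matches an id in courses. Walk through each enrollment:
  - enrollment 1 (Alice): course_id=5 -> matches Physics
  - enrollment 2 (Dave): course_id=5 -> matches Physics
  - enrollment 3 (Aaron): course_id=5 -> matches Physics
  - enrollment 4 (Pete): course_id=4 -> matches History
  - enrollment 5 (Chris): course_id=NULL, no match -> dropped
  - enrollment 6 (Grace): course_id=4 -> matches History
  - enrollment 7 (George): course_id=4 -> matches History
So 1 of 7 rows is dropped.

SQL:
SELECT a.student, b.title AS course
FROM enrollments a
INNER JOIN courses b ON a.course_id = b.id

Result:
student | course 
--------+--------
Alice   | Physics
Dave    | Physics
Aaron   | Physics
Pete    | History
Grace   | History
George  | History


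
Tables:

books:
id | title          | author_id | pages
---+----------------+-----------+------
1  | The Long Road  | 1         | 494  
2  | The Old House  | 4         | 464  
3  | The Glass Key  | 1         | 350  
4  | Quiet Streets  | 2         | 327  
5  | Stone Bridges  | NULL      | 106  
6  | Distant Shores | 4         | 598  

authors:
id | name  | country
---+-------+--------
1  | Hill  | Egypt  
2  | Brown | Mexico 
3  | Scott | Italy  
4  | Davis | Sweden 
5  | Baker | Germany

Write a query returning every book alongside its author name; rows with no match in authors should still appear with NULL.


LEFT JOIN keeps every row from books (the left table); where author_id has no match in authors, the author columns become NULL. Walk through each book:
  - book 1 (The Long Road): author_id=1 -> matches Hill
  - book 2 (The Old House): author_id=4 -> matches Davis
  - book 3 (The Glass Key): author_id=1 -> matches Hill
  - book 4 (Quiet Streets): author_id=2 -> matches Brown
  - book 5 (Stone Bridges): author_id=NULL, no match -> kept with NULL
  - book 6 (Distant Shores): author_id=4 -> matches Davis
All 6 rows appear; 1 has NULL author.

SQL:
SELECT a.title, b.name AS author
FROM books a
LEFT JOIN authors b ON a.author_id = b.id

Result:
title          | author
---------------+-------
The Long Road  | Hill  
The Old House  | Davis 
The Glass Key  | Hill  
Quiet Streets  | Brown 
Stone Bridges  | NULL  
Distant Shores | Davis 


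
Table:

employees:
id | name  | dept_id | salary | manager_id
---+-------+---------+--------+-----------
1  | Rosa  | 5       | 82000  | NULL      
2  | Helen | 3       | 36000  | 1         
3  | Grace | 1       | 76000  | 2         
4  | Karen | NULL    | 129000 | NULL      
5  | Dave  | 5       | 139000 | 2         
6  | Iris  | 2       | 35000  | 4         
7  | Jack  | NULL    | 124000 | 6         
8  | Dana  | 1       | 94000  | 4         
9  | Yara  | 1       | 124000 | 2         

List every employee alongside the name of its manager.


This is a self-join: employees is joined to a second copy of itself, matching each row's manager_id to another row's id. Use LEFT JOIN so rows with manager_id=NULL are kept.
  - employee 1 (Rosa): manager_id=NULL -> NULL
  - employee 2 (Helen): manager_id=1 -> Rosa
  - employee 3 (Grace): manager_id=2 -> Helen
  - employee 4 (Karen): manager_id=NULL -> NULL
  - employee 5 (Dave): manager_id=2 -> Helen
  - employee 6 (Iris): manager_id=4 -> Karen
  - employee 7 (Jack): manager_id=6 -> Iris
  - employee 8 (Dana): manager_id=4 -> Karen
  - employee 9 (Yara): manager_id=2 -> Helen

SQL:
SELECT a.name AS item, b.name AS manager
FROM employees a
LEFT JOIN employees b ON a.manager_id = b.id

Result:
item  | manager
------+--------
Rosa  | NULL   
Helen | Rosa   
Grace | Helen  
Karen | NULL   
Dave  | Helen  
Iris  | Karen  
Jack  | Iris   
Dana  | Karen  
Yara  | Helen  


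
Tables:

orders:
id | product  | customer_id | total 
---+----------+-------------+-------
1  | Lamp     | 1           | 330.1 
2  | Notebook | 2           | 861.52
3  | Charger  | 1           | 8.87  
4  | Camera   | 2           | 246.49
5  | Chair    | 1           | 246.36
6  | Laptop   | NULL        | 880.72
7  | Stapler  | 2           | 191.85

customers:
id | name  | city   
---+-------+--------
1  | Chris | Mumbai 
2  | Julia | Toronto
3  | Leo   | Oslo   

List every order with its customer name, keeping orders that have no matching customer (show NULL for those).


LEFT JOIN keeps every row from orders (the left table); where customer_id has no match in customers, the customer columns become NULL. Walk through each order:
  - order 1 (Lamp): customer_id=1 -> matches Chris
  - order 2 (Notebook): customer_id=2 -> matches Julia
  - order 3 (Charger): customer_id=1 -> matches Chris
  - order 4 (Camera): customer_id=2 -> matches Julia
  - order 5 (Chair): customer_id=1 -> matches Chris
  - order 6 (Laptop): customer_id=NULL, no match -> kept with NULL
  - order 7 (Stapler): customer_id=2 -> matches Julia
All 7 rows appear; 1 has NULL customer.

SQL:
SELECT a.product, b.name AS customer
FROM orders a
LEFT JOIN customers b ON a.customer_id = b.id

Result:
product  | customer
---------+---------
Lamp     | Chris   
Notebook | Julia   
Charger  | Chris   
Camera   | Julia   
Chair    | Chris   
Laptop   | NULL    
Stapler  | Julia   


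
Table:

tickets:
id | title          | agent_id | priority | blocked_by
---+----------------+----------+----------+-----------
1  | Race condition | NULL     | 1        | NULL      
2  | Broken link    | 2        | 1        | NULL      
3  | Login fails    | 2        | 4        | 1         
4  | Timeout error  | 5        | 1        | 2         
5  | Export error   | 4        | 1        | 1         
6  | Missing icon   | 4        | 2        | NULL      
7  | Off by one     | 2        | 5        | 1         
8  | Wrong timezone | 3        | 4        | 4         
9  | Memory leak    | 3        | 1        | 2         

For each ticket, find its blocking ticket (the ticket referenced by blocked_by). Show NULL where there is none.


This is a self-join: tickets is joined to a second copy of itself, matching each row's blocked_by to another row's id. Use LEFT JOIN so rows with blocked_by=NULL are kept.
  - ticket 1 (Race condition): blocked_by=NULL -> NULL
  - ticket 2 (Broken link): blocked_by=NULL -> NULL
  - ticket 3 (Login fails): blocked_by=1 -> Race condition
  - ticket 4 (Timeout error): blocked_by=2 -> Broken link
  - ticket 5 (Export error): blocked_by=1 -> Race condition
  - ticket 6 (Missing icon): blocked_by=NULL -> NULL
  - ticket 7 (Off by one): blocked_by=1 -> Race condition
  - ticket 8 (Wrong timezone): blocked_by=4 -> Timeout error
  - ticket 9 (Memory leak): blocked_by=2 -> Broken link

SQL:
SELECT a.title AS item, b.title AS blocked_by
FROM tickets a
LEFT JOIN tickets b ON a.blocked_by = b.id

Result:
item           | blocked_by    
---------------+---------------
Race condition | NULL          
Broken link    | NULL          
Login fails    | Race condition
Timeout error  | Broken link   
Export error   | Race condition
Missing icon   | NULL          
Off by one     | Race condition
Wrong timezone | Timeout error 
Memory leak    | Broken link   


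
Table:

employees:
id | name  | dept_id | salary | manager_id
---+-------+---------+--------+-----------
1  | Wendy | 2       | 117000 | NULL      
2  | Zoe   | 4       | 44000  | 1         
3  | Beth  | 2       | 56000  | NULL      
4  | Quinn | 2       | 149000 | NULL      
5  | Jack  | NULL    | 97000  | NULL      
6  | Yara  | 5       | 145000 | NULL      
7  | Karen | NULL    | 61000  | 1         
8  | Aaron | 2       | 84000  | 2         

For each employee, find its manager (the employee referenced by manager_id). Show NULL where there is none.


This is a self-join: employees is joined to a second copy of itself, matching each row's manager_id to another row's id. Use LEFT JOIN so rows with manager_id=NULL are kept.
  - employee 1 (Wendy): manager_id=NULL -> NULL
  - employee 2 (Zoe): manager_id=1 -> Wendy
  - employee 3 (Beth): manager_id=NULL -> NULL
  - employee 4 (Quinn): manager_id=NULL -> NULL
  - employee 5 (Jack): manager_id=NULL -> NULL
  - employee 6 (Yara): manager_id=NULL -> NULL
  - employee 7 (Karen): manager_id=1 -> Wendy
  - employee 8 (Aaron): manager_id=2 -> Zoe

SQL:
SELECT a.name AS item, b.name AS manager
FROM employees a
LEFT JOIN employees b ON a.manager_id = b.id

Result:
item  | manager
------+--------
Wendy | NULL   
Zoe   | Wendy  
Beth  | NULL   
Quinn | NULL   
Jack  | NULL   
Yara  | NULL   
Karen | Wendy  
Aaron | Zoe    


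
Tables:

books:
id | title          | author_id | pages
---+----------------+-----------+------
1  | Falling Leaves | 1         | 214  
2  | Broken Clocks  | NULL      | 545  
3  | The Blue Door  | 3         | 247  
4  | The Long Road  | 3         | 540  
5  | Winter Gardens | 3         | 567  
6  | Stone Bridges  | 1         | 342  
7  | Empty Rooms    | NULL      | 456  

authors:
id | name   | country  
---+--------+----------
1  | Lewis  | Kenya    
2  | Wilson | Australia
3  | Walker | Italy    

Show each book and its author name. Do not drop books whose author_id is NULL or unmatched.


LEFT JOIN keeps every row from books (the left table); where author_id has no match in authors, the author columns become NULL. Walk through each book:
  - book 1 (Falling Leaves): author_id=1 -> matches Lewis
  - book 2 (Broken Clocks): author_id=NULL, no match -> kept with NULL
  - book 3 (The Blue Door): author_id=3 -> matches Walker
  - book 4 (The Long Road): author_id=3 -> matches Walker
  - book 5 (Winter Gardens): author_id=3 -> matches Walker
  - book 6 (Stone Bridges): author_id=1 -> matches Lewis
  - book 7 (Empty Rooms): author_id=NULL, no match -> kept with NULL
All 7 rows appear; 2 have NULL author.

SQL:
SELECT a.title, b.name AS author
FROM books a
LEFT JOIN authors b ON a.author_id = b.id

Result:
title          | author
---------------+-------
Falling Leaves | Lewis 
Broken Clocks  | NULL  
The Blue Door  | Walker
The Long Road  | Walker
Winter Gardens | Walker
Stone Bridges  | Lewis 
Empty Rooms    | NULL  


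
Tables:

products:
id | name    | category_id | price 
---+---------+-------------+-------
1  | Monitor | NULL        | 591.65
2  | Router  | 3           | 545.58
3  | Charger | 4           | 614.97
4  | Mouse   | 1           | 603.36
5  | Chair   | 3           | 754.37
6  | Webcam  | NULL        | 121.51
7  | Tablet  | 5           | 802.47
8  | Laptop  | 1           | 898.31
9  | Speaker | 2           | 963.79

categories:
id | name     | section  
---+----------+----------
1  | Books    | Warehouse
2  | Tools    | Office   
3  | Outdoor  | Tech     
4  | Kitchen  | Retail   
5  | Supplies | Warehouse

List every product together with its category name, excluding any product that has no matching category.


INNER JOIN keeps only products rows whose category_id matches an id in categories. Walk through each product:
  - product 1 (Monitor): category_id=NULL, no match -> dropped
  - product 2 (Router): category_id=3 -> matches Outdoor
  - product 3 (Charger): category_id=4 -> matches Kitchen
  - product 4 (Mouse): category_id=1 -> matches Books
  - product 5 (Chair): category_id=3 -> matches Outdoor
  - product 6 (Webcam): category_id=NULL, no match -> dropped
  - product 7 (Tablet): category_id=5 -> matches Supplies
  - product 8 (Laptop): category_id=1 -> matches Books
  - product 9 (Speaker): category_id=2 -> matches Tools
So 2 of 9 rows are dropped.

SQL:
SELECT a.name, b.name AS category
FROM products a
INNER JOIN categories b ON a.category_id = b.id

Result:
name    | category
--------+---------
Router  | Outdoor 
Charger | Kitchen 
Mouse   | Books   
Chair   | Outdoor 
Tablet  | Supplies
Laptop  | Books   
Speaker | Tools   


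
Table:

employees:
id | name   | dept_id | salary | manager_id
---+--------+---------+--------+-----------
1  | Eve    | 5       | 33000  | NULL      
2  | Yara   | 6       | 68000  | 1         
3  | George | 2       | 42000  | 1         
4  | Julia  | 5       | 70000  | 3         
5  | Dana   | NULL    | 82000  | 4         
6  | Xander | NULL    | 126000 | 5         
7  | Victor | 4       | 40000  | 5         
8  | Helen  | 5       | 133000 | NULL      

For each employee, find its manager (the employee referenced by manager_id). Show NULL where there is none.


This is a self-join: employees is joined to a second copy of itself, matching each row's manager_id to another row's id. Use LEFT JOIN so rows with manager_id=NULL are kept.
  - employee 1 (Eve): manager_id=NULL -> NULL
  - employee 2 (Yara): manager_id=1 -> Eve
  - employee 3 (George): manager_id=1 -> Eve
  - employee 4 (Julia): manager_id=3 -> George
  - employee 5 (Dana): manager_id=4 -> Julia
  - employee 6 (Xander): manager_id=5 -> Dana
  - employee 7 (Victor): manager_id=5 -> Dana
  - employee 8 (Helen): manager_id=NULL -> NULL

SQL:
SELECT a.name AS item, b.name AS manager
FROM employees a
LEFT JOIN employees b ON a.manager_id = b.id

Result:
item   | manager
-------+--------
Eve    | NULL   
Yara   | Eve    
George | Eve    
Julia  | George 
Dana   | Julia  
Xander | Dana   
Victor | Dana   
Helen  | NULL   


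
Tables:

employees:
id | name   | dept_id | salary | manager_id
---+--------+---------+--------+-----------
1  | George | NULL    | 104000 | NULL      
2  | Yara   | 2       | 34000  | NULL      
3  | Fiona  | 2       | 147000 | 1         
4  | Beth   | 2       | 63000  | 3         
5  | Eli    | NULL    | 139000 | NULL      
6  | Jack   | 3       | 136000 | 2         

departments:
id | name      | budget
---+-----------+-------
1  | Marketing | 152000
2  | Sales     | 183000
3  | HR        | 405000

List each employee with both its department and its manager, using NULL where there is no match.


Two LEFT JOINs from the same base table employees: one to departments via dept_id, one to employees itself via manager_id. Both are LEFT so every employee is preserved.
Match against departments:
  - employee 1 (George): dept_id=NULL, no match -> kept with NULL
  - employee 2 (Yara): dept_id=2 -> matches Sales
  - employee 3 (Fiona): dept_id=2 -> matches Sales
  - employee 4 (Beth): dept_id=2 -> matches Sales
  - employee 5 (Eli): dept_id=NULL, no match -> kept with NULL
  - employee 6 (Jack): dept_id=3 -> matches HR
Match against employees (self):
  - employee 1 (George): manager_id=NULL -> NULL
  - employee 2 (Yara): manager_id=NULL -> NULL
  - employee 3 (Fiona): manager_id=1 -> George
  - employee 4 (Beth): manager_id=3 -> Fiona
  - employee 5 (Eli): manager_id=NULL -> NULL
  - employee 6 (Jack): manager_id=2 -> Yara

SQL:
SELECT a.name, b.name AS department, c.name AS manager
FROM employees a
LEFT JOIN departments b ON a.dept_id = b.id
LEFT JOIN employees c ON a.manager_id = c.id

Result:
name   | department | manager
-------+------------+--------
George | NULL       | NULL   
Yara   | Sales      | NULL   
Fiona  | Sales      | George 
Beth   | Sales      | Fiona  
Eli    | NULL       | NULL   
Jack   | HR         | Yara   


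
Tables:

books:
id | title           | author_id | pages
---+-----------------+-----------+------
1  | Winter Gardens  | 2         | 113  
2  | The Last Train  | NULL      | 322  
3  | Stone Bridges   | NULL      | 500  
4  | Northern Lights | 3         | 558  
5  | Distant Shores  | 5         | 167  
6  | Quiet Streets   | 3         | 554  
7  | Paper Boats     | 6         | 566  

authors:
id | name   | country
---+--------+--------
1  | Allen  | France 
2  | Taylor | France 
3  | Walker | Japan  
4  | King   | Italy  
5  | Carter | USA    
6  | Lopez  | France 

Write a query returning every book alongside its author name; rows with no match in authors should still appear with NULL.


LEFT JOIN keeps every row from books (the left table); where author_id has no match in authors, the author columns become NULL. Walk through each book:
  - book 1 (Winter Gardens): author_id=2 -> matches Taylor
  - book 2 (The Last Train): author_id=NULL, no match -> kept with NULL
  - book 3 (Stone Bridges): author_id=NULL, no match -> kept with NULL
  - book 4 (Northern Lights): author_id=3 -> matches Walker
  - book 5 (Distant Shores): author_id=5 -> matches Carter
  - book 6 (Quiet Streets): author_id=3 -> matches Walker
  - book 7 (Paper Boats): author_id=6 -> matches Lopez
All 7 rows appear; 2 have NULL author.

SQL:
SELECT a.title, b.name AS author
FROM books a
LEFT JOIN authors b ON a.author_id = b.id

Result:
title           | author
----------------+-------
Winter Gardens  | Taylor
The Last Train  | NULL  
Stone Bridges   | NULL  
Northern Lights | Walker
Distant Shores  | Carter
Quiet Streets   | Walker
Paper Boats     | Lopez 


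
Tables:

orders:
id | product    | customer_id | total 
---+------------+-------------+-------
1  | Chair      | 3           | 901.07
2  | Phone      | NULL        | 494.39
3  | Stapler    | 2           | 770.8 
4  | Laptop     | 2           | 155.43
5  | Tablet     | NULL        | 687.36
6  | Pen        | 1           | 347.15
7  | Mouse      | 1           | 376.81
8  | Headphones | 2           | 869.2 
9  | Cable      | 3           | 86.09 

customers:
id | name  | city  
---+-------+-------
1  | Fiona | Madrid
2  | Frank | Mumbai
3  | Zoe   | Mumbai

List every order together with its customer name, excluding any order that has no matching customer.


INNER JOIN keeps only orders rows whose customer_id matches an id in customers. Walk through each order:
  - order 1 (Chair): customer_id=3 -> matches Zoe
  - order 2 (Phone): customer_id=NULL, no match -> dropped
  - order 3 (Stapler): customer_id=2 -> matches Frank
  - order 4 (Laptop): customer_id=2 -> matches Frank
  - order 5 (Tablet): customer_id=NULL, no match -> dropped
  - order 6 (Pen): customer_id=1 -> matches Fiona
  - order 7 (Mouse): customer_id=1 -> matches Fiona
  - order 8 (Headphones): customer_id=2 -> matches Frank
  - order 9 (Cable): customer_id=3 -> matches Zoe
So 2 of 9 rows are dropped.

SQL:
SELECT a.product, b.name AS customer
FROM orders a
INNER JOIN customers b ON a.customer_id = b.id

Result:
product    | customer
-----------+---------
Chair      | Zoe     
Stapler    | Frank   
Laptop     | Frank   
Pen        | Fiona   
Mouse      | Fiona   
Headphones | Frank   
Cable      | Zoe     


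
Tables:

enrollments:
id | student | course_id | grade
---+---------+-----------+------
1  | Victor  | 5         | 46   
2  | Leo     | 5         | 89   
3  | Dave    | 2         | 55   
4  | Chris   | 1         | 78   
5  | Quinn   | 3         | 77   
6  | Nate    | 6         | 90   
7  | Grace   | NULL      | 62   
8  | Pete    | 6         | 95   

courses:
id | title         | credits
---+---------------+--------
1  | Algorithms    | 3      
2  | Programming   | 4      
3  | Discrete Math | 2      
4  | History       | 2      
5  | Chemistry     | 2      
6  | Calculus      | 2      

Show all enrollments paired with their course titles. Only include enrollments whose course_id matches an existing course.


INNER JOIN keeps only enrollments rows whose course_id matches an id in courses. Walk through each enrollment:
  - enrollment 1 (Victor): course_id=5 -> matches Chemistry
  - enrollment 2 (Leo): course_id=5 -> matches Chemistry
  - enrollment 3 (Dave): course_id=2 -> matches Programming
  - enrollment 4 (Chris): course_id=1 -> matches Algorithms
  - enrollment 5 (Quinn): course_id=3 -> matches Discrete Math
  - enrollment 6 (Nate): course_id=6 -> matches Calculus
  - enrollment 7 (Grace): course_id=NULL, no match -> dropped
  - enrollment 8 (Pete): course_id=6 -> matches Calculus
So 1 of 8 rows is dropped.

SQL:
SELECT a.student, b.title AS course
FROM enrollments a
INNER JOIN courses b ON a.course_id = b.id

Result:
student | course       
--------+--------------
Victor  | Chemistry    
Leo     | Chemistry    
Dave    | Programming  
Chris   | Algorithms   
Quinn   | Discrete Math
Nate    | Calculus     
Pete    | Calculus     


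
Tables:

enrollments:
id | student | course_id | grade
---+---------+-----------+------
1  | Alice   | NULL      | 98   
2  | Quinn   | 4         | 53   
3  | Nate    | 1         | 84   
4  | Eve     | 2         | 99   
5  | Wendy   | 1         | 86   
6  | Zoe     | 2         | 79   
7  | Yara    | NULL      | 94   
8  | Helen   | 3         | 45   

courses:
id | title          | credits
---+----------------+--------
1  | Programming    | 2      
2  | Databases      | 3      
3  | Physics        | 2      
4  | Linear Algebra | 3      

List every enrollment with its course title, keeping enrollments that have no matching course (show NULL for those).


LEFT JOIN keeps every row from enrollments (the left table); where course_id has no match in courses, the course columns become NULL. Walk through each enrollment:
  - enrollment 1 (Alice): course_id=NULL, no match -> kept with NULL
  - enrollment 2 (Quinn): course_id=4 -> matches Linear Algebra
  - enrollment 3 (Nate): course_id=1 -> matches Programming
  - enrollment 4 (Eve): course_id=2 -> matches Databases
  - enrollment 5 (Wendy): course_id=1 -> matches Programming
  - enrollment 6 (Zoe): course_id=2 -> matches Databases
  - enrollment 7 (Yara): course_id=NULL, no match -> kept with NULL
  - enrollment 8 (Helen): course_id=3 -> matches Physics
All 8 rows appear; 2 have NULL course.

SQL:
SELECT a.student, b.title AS course
FROM enrollments a
LEFT JOIN courses b ON a.course_id = b.id

Result:
student | course        
--------+---------------
Alice   | NULL          
Quinn   | Linear Algebra
Nate    | Programming   
Eve     | Databases     
Wendy   | Programming   
Zoe     | Databases     
Yara    | NULL          
Helen   | Physics       


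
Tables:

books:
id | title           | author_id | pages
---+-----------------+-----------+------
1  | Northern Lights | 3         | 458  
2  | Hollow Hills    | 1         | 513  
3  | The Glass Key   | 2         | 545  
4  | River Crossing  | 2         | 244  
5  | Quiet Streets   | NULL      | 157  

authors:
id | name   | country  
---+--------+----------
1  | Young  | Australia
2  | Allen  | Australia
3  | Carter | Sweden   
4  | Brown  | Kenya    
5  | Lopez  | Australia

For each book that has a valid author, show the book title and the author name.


INNER JOIN keeps only books rows whose author_id matches an id in authors. Walk through each book:
  - book 1 (Northern Lights): author_id=3 -> matches Carter
  - book 2 (Hollow Hills): author_id=1 -> matches Young
  - book 3 (The Glass Key): author_id=2 -> matches Allen
  - book 4 (River Crossing): author_id=2 -> matches Allen
  - book 5 (Quiet Streets): author_id=NULL, no match -> dropped
So 1 of 5 rows is dropped.

SQL:
SELECT a.title, b.name AS author
FROM books a
INNER JOIN authors b ON a.author_id = b.id

Result:
title           | author
----------------+-------
Northern Lights | Carter
Hollow Hills    | Young 
The Glass Key   | Allen 
River Crossing  | Allen 


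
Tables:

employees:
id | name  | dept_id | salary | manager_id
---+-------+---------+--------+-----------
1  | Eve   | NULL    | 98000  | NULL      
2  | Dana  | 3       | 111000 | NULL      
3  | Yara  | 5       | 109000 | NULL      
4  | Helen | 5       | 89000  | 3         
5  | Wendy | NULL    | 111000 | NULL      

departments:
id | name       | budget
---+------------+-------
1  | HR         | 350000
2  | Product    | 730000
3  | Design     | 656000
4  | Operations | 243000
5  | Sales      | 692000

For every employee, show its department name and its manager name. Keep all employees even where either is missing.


Two LEFT JOINs from the same base table employees: one to departments via dept_id, one to employees itself via manager_id. Both are LEFT so every employee is preserved.
Match against departments:
  - employee 1 (Eve): dept_id=NULL, no match -> kept with NULL
  - employee 2 (Dana): dept_id=3 -> matches Design
  - employee 3 (Yara): dept_id=5 -> matches Sales
  - employee 4 (Helen): dept_id=5 -> matches Sales
  - employee 5 (Wendy): dept_id=NULL, no match -> kept with NULL
Match against employees (self):
  - employee 1 (Eve): manager_id=NULL -> NULL
  - employee 2 (Dana): manager_id=NULL -> NULL
  - employee 3 (Yara): manager_id=NULL -> NULL
  - employee 4 (Helen): manager_id=3 -> Yara
  - employee 5 (Wendy): manager_id=NULL -> NULL

SQL:
SELECT a.name, b.name AS department, c.name AS manager
FROM employees a
LEFT JOIN departments b ON a.dept_id = b.id
LEFT JOIN employees c ON a.manager_id = c.id

Result:
name  | department | manager
------+------------+--------
Eve   | NULL       | NULL   
Dana  | Design     | NULL   
Yara  | Sales      | NULL   
Helen | Sales      | Yara   
Wendy | NULL       | NULL   


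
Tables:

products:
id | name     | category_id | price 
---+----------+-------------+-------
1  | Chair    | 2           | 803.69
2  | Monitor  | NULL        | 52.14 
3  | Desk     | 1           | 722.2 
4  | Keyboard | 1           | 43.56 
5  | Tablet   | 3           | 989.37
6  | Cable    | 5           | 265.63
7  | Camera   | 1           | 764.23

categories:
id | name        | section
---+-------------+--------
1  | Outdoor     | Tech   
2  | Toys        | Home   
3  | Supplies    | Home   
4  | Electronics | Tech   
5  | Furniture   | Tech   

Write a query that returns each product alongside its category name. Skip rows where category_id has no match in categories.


INNER JOIN keeps only products rows whose category_id matches an id in categories. Walk through each product:
  - product 1 (Chair): category_id=2 -> matches Toys
  - product 2 (Monitor): category_id=NULL, no match -> dropped
  - product 3 (Desk): category_id=1 -> matches Outdoor
  - product 4 (Keyboard): category_id=1 -> matches Outdoor
  - product 5 (Tablet): category_id=3 -> matches Supplies
  - product 6 (Cable): category_id=5 -> matches Furniture
  - product 7 (Camera): category_id=1 -> matches Outdoor
So 1 of 7 rows is dropped.

SQL:
SELECT a.name, b.name AS category
FROM products a
INNER JOIN categories b ON a.category_id = b.id

Result:
name     | category 
---------+----------
Chair    | Toys     
Desk     | Outdoor  
Keyboard | Outdoor  
Tablet   | Supplies 
Cable    | Furniture
Camera   | Outdoor  


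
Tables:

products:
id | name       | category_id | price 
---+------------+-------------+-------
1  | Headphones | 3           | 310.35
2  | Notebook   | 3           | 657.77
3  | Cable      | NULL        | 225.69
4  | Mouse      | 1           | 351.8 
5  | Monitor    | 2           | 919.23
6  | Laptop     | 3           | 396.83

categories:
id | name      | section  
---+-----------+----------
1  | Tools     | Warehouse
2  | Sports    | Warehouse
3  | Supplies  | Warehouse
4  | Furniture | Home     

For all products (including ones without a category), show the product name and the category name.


LEFT JOIN keeps every row from products (the left table); where category_id has no match in categories, the category columns become NULL. Walk through each product:
  - product 1 (Headphones): category_id=3 -> matches Supplies
  - product 2 (Notebook): category_id=3 -> matches Supplies
  - product 3 (Cable): category_id=NULL, no match -> kept with NULL
  - product 4 (Mouse): category_id=1 -> matches Tools
  - product 5 (Monitor): category_id=2 -> matches Sports
  - product 6 (Laptop): category_id=3 -> matches Supplies
All 6 rows appear; 1 has NULL category.

SQL:
SELECT a.name, b.name AS category
FROM products a
LEFT JOIN categories b ON a.category_id = b.id

Result:
name       | category
-----------+---------
Headphones | Supplies
Notebook   | Supplies
Cable      | NULL    
Mouse      | Tools   
Monitor    | Sports  
Laptop     | Supplies


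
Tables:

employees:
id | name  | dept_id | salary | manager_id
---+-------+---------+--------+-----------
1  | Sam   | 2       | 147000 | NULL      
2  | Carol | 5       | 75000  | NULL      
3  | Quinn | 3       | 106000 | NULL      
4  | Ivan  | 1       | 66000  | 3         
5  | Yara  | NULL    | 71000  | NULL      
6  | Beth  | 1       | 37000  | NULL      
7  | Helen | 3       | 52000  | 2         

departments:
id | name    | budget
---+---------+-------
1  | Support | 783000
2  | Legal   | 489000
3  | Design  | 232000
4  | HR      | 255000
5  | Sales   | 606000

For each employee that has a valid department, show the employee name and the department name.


INNER JOIN keeps only employees rows whose dept_id matches an id in departments. Walk through each employee:
  - employee 1 (Sam): dept_id=2 -> matches Legal
  - employee 2 (Carol): dept_id=5 -> matches Sales
  - employee 3 (Quinn): dept_id=3 -> matches Design
  - employee 4 (Ivan): dept_id=1 -> matches Support
  - employee 5 (Yara): dept_id=NULL, no match -> dropped
  - employee 6 (Beth): dept_id=1 -> matches Support
  - employee 7 (Helen): dept_id=3 -> matches Design
So 1 of 7 rows is dropped.

SQL:
SELECT a.name, b.name AS department
FROM employees a
INNER JOIN departments b ON a.dept_id = b.id

Result:
name  | department
------+-----------
Sam   | Legal     
Carol | Sales     
Quinn | Design    
Ivan  | Support   
Beth  | Support   
Helen | Design    


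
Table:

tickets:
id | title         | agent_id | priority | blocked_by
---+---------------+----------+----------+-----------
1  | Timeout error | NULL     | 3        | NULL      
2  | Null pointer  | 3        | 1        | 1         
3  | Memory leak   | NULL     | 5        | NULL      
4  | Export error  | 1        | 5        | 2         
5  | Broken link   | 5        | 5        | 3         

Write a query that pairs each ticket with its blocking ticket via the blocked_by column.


This is a self-join: tickets is joined to a second copy of itself, matching each row's blocked_by to another row's id. Use LEFT JOIN so rows with blocked_by=NULL are kept.
  - ticket 1 (Timeout error): blocked_by=NULL -> NULL
  - ticket 2 (Null pointer): blocked_by=1 -> Timeout error
  - ticket 3 (Memory leak): blocked_by=NULL -> NULL
  - ticket 4 (Export error): blocked_by=2 -> Null pointer
  - ticket 5 (Broken link): blocked_by=3 -> Memory leak

SQL:
SELECT a.title AS item, b.title AS blocked_by
FROM tickets a
LEFT JOIN tickets b ON a.blocked_by = b.id

Result:
item          | blocked_by   
--------------+--------------
Timeout error | NULL         
Null pointer  | Timeout error
Memory leak   | NULL         
Export error  | Null pointer 
Broken link   | Memory leak  


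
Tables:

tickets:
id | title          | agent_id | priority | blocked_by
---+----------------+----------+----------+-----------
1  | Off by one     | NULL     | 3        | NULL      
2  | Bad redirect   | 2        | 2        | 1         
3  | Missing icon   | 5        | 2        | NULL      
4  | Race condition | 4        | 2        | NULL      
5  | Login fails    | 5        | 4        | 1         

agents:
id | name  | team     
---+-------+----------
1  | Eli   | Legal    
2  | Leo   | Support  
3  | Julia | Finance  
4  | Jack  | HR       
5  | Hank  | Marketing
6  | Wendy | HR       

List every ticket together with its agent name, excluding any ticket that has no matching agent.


INNER JOIN keeps only tickets rows whose agent_id matches an id in agents. Walk through each ticket:
  - ticket 1 (Off by one): agent_id=NULL, no match -> dropped
  - ticket 2 (Bad redirect): agent_id=2 -> matches Leo
  - ticket 3 (Missing icon): agent_id=5 -> matches Hank
  - ticket 4 (Race condition): agent_id=4 -> matches Jack
  - ticket 5 (Login fails): agent_id=5 -> matches Hank
So 1 of 5 rows is dropped.

SQL:
SELECT a.title, b.name AS agent
FROM tickets a
INNER JOIN agents b ON a.agent_id = b.id

Result:
title          | agent
---------------+------
Bad redirect   | Leo  
Missing icon   | Hank 
Race condition | Jack 
Login fails    | Hank 


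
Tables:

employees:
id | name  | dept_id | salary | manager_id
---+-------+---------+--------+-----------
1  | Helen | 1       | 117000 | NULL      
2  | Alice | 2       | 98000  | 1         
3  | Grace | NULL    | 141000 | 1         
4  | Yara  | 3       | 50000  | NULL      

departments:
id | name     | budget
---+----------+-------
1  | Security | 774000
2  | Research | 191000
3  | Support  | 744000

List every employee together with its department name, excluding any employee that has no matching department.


INNER JOIN keeps only employees rows whose dept_id matches an id in departments. Walk through each employee:
  - employee 1 (Helen): dept_id=1 -> matches Security
  - employee 2 (Alice): dept_id=2 -> matches Research
  - employee 3 (Grace): dept_id=NULL, no match -> dropped
  - employee 4 (Yara): dept_id=3 -> matches Support
So 1 of 4 rows is dropped.

SQL:
SELECT a.name, b.name AS department
FROM employees a
INNER JOIN departments b ON a.dept_id = b.id

Result:
name  | department
------+-----------
Helen | Security  
Alice | Research  
Yara  | Support   


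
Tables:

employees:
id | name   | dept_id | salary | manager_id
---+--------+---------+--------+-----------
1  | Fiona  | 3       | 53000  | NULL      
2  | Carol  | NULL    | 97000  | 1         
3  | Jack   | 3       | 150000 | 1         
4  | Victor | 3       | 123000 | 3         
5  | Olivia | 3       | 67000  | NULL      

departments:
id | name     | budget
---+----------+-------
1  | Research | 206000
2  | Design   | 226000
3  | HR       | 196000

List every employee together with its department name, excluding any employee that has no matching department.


INNER JOIN keeps only employees rows whose dept_id matches an id in departments. Walk through each employee:
  - employee 1 (Fiona): dept_id=3 -> matches HR
  - employee 2 (Carol): dept_id=NULL, no match -> dropped
  - employee 3 (Jack): dept_id=3 -> matches HR
  - employee 4 (Victor): dept_id=3 -> matches HR
  - employee 5 (Olivia): dept_id=3 -> matches HR
So 1 of 5 rows is dropped.

SQL:
SELECT a.name, b.name AS department
FROM employees a
INNER JOIN departments b ON a.dept_id = b.id

Result:
name   | department
-------+-----------
Fiona  | HR        
Jack   | HR        
Victor | HR        
Olivia | HR        


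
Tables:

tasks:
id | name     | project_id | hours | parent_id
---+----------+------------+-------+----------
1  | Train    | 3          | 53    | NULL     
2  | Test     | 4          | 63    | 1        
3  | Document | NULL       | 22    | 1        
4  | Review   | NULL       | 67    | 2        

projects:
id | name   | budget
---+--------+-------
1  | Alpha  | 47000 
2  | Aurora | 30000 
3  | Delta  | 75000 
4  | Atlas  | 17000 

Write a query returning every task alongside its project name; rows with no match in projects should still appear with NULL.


LEFT JOIN keeps every row from tasks (the left table); where project_id has no match in projects, the project columns become NULL. Walk through each task:
  - task 1 (Train): project_id=3 -> matches Delta
  - task 2 (Test): project_id=4 -> matches Atlas
  - task 3 (Document): project_id=NULL, no match -> kept with NULL
  - task 4 (Review): project_id=NULL, no match -> kept with NULL
All 4 rows appear; 2 have NULL project.

SQL:
SELECT a.name, b.name AS project
FROM tasks a
LEFT JOIN projects b ON a.project_id = b.id

Result:
name     | project
---------+--------
Train    | Delta  
Test     | Atlas  
Document | NULL   
Review   | NULL   


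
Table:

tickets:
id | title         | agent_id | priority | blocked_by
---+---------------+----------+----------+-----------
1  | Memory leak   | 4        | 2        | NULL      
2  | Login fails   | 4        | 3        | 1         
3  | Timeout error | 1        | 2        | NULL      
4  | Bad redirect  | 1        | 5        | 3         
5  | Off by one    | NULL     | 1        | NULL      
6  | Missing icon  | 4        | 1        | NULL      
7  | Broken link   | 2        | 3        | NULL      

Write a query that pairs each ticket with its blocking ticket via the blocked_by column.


This is a self-join: tickets is joined to a second copy of itself, matching each row's blocked_by to another row's id. Use LEFT JOIN so rows with blocked_by=NULL are kept.
  - ticket 1 (Memory leak): blocked_by=NULL -> NULL
  - ticket 2 (Login fails): blocked_by=1 -> Memory leak
  - ticket 3 (Timeout error): blocked_by=NULL -> NULL
  - ticket 4 (Bad redirect): blocked_by=3 -> Timeout error
  - ticket 5 (Off by one): blocked_by=NULL -> NULL
  - ticket 6 (Missing icon): blocked_by=NULL -> NULL
  - ticket 7 (Broken link): blocked_by=NULL -> NULL

SQL:
SELECT a.title AS item, b.title AS blocked_by
FROM tickets a
LEFT JOIN tickets b ON a.blocked_by = b.id

Result:
item          | blocked_by   
--------------+--------------
Memory leak   | NULL         
Login fails   | Memory leak  
Timeout error | NULL         
Bad redirect  | Timeout error
Off by one    | NULL         
Missing icon  | NULL         
Broken link   | NULL         


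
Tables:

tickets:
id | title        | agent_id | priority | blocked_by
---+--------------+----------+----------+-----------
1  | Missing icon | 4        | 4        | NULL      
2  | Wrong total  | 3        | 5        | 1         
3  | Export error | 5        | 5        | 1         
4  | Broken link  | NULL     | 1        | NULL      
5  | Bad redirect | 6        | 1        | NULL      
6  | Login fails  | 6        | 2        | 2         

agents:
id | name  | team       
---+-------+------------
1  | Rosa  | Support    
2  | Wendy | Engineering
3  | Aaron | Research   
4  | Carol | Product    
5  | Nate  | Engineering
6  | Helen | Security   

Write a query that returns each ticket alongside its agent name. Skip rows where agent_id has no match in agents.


INNER JOIN keeps only tickets rows whose agent_id matches an id in agents. Walk through each ticket:
  - ticket 1 (Missing icon): agent_id=4 -> matches Carol
  - ticket 2 (Wrong total): agent_id=3 -> matches Aaron
  - ticket 3 (Export error): agent_id=5 -> matches Nate
  - ticket 4 (Broken link): agent_id=NULL, no match -> dropped
  - ticket 5 (Bad redirect): agent_id=6 -> matches Helen
  - ticket 6 (Login fails): agent_id=6 -> matches Helen
So 1 of 6 rows is dropped.

SQL:
SELECT a.title, b.name AS agent
FROM tickets a
INNER JOIN agents b ON a.agent_id = b.id

Result:
title        | agent
-------------+------
Missing icon | Carol
Wrong total  | Aaron
Export error | Nate 
Bad redirect | Helen
Login fails  | Helen


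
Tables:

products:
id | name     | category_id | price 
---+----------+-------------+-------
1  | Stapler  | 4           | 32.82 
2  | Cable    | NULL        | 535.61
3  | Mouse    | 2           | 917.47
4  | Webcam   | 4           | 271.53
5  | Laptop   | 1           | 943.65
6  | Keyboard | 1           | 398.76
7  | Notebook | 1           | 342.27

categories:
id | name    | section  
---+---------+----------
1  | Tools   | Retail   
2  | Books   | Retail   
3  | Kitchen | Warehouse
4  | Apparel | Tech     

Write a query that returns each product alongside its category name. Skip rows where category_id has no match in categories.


INNER JOIN keeps only products rows whose category_id matches an id in categories. Walk through each product:
  - product 1 (Stapler): category_id=4 -> matches Apparel
  - product 2 (Cable): category_id=NULL, no match -> dropped
  - product 3 (Mouse): category_id=2 -> matches Books
  - product 4 (Webcam): category_id=4 -> matches Apparel
  - product 5 (Laptop): category_id=1 -> matches Tools
  - product 6 (Keyboard): category_id=1 -> matches Tools
  - product 7 (Notebook): category_id=1 -> matches Tools
So 1 of 7 rows is dropped.

SQL:
SELECT a.name, b.name AS category
FROM products a
INNER JOIN categories b ON a.category_id = b.id

Result:
name     | category
---------+---------
Stapler  | Apparel 
Mouse    | Books   
Webcam   | Apparel 
Laptop   | Tools   
Keyboard | Tools   
Notebook | Tools   


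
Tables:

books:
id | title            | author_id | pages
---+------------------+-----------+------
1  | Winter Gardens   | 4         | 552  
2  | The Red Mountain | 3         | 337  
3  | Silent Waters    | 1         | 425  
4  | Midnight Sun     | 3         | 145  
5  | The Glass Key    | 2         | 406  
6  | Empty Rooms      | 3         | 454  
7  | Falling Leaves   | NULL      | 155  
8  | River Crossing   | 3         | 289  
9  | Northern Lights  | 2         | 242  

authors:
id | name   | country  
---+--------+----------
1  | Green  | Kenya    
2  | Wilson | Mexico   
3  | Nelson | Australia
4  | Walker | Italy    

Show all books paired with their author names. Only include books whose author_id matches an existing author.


INNER JOIN keeps only books rows whose author_id matches an id in authors. Walk through each book:
  - book 1 (Winter Gardens): author_id=4 -> matches Walker
  - book 2 (The Red Mountain): author_id=3 -> matches Nelson
  - book 3 (Silent Waters): author_id=1 -> matches Green
  - book 4 (Midnight Sun): author_id=3 -> matches Nelson
  - book 5 (The Glass Key): author_id=2 -> matches Wilson
  - book 6 (Empty Rooms): author_id=3 -> matches Nelson
  - book 7 (Falling Leaves): author_id=NULL, no match -> dropped
  - book 8 (River Crossing): author_id=3 -> matches Nelson
  - book 9 (Northern Lights): author_id=2 -> matches Wilson
So 1 of 9 rows is dropped.

SQL:
SELECT a.title, b.name AS author
FROM books a
INNER JOIN authors b ON a.author_id = b.id

Result:
title            | author
-----------------+-------
Winter Gardens   | Walker
The Red Mountain | Nelson
Silent Waters    | Green 
Midnight Sun     | Nelson
The Glass Key    | Wilson
Empty Rooms      | Nelson
River Crossing   | Nelson
Northern Lights  | Wilson
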